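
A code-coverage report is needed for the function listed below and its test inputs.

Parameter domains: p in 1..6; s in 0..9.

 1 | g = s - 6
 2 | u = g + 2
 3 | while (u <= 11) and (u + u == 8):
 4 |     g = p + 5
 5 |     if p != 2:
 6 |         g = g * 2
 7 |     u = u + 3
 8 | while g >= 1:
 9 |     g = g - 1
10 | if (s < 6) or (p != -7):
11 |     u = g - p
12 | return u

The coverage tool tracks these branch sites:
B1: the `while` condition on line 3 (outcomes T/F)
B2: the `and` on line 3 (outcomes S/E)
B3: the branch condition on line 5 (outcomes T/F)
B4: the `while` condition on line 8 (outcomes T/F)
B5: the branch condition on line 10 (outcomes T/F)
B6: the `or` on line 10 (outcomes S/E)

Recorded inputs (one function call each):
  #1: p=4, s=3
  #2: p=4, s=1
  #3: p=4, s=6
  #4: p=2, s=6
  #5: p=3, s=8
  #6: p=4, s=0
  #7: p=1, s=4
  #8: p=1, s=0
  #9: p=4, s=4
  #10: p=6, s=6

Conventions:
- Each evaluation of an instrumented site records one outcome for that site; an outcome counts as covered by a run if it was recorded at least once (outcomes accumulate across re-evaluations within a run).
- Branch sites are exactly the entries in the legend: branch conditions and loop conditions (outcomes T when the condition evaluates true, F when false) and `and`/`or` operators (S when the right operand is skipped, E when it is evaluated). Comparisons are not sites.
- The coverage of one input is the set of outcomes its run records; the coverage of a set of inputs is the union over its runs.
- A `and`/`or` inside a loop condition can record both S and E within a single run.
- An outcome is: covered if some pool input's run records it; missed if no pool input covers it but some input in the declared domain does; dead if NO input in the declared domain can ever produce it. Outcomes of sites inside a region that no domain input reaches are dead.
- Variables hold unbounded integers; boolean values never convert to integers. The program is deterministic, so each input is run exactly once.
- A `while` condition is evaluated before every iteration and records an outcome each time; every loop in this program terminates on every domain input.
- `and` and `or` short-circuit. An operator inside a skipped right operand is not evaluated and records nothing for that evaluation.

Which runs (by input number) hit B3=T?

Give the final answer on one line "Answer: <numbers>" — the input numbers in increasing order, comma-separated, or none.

input #1 (p=4, s=3): misses B3=T
input #2 (p=4, s=1): misses B3=T
input #3 (p=4, s=6): misses B3=T
input #4 (p=2, s=6): misses B3=T
input #5 (p=3, s=8): covers B3=T
input #6 (p=4, s=0): misses B3=T
input #7 (p=1, s=4): misses B3=T
input #8 (p=1, s=0): misses B3=T
input #9 (p=4, s=4): misses B3=T
input #10 (p=6, s=6): misses B3=T

Answer: 5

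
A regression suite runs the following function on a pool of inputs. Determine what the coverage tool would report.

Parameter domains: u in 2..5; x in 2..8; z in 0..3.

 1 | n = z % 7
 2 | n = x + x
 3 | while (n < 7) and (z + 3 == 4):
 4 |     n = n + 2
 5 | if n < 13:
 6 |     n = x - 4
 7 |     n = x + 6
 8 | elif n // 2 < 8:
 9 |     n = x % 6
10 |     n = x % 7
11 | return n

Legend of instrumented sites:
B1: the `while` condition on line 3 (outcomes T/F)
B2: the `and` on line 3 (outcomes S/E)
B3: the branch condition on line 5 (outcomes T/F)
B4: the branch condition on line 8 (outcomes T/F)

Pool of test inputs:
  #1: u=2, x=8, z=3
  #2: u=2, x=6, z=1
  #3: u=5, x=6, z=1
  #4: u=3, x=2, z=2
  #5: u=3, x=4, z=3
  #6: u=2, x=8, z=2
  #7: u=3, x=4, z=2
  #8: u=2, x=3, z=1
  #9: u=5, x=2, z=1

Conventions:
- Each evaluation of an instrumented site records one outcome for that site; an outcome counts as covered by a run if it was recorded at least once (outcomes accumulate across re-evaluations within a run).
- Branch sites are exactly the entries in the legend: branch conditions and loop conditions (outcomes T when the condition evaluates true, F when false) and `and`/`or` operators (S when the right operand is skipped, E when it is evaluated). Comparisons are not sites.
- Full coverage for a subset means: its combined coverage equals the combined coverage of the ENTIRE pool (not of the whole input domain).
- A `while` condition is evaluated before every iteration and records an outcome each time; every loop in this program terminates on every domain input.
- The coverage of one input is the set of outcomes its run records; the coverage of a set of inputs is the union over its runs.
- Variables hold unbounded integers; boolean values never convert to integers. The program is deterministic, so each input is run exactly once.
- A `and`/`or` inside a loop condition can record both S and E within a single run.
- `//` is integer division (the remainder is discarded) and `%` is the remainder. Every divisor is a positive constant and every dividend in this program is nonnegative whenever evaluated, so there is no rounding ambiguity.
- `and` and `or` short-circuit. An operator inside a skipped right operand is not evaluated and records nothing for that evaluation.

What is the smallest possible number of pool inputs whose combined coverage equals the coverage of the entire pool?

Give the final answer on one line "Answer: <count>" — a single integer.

input #1 (u=2, x=8, z=3): events B2->S, B1->F, B3->F, B4->F; covers B1=F, B2=S, B3=F, B4=F
input #2 (u=2, x=6, z=1): events B2->S, B1->F, B3->T; covers B1=F, B2=S, B3=T
input #3 (u=5, x=6, z=1): events B2->S, B1->F, B3->T; covers B1=F, B2=S, B3=T
input #4 (u=3, x=2, z=2): events B2->E, B1->F, B3->T; covers B1=F, B2=E, B3=T
input #5 (u=3, x=4, z=3): events B2->S, B1->F, B3->T; covers B1=F, B2=S, B3=T
input #6 (u=2, x=8, z=2): events B2->S, B1->F, B3->F, B4->F; covers B1=F, B2=S, B3=F, B4=F
input #7 (u=3, x=4, z=2): events B2->S, B1->F, B3->T; covers B1=F, B2=S, B3=T
input #8 (u=2, x=3, z=1): events B2->E, B1->T, B2->S, B1->F, B3->T; covers B1=T, B1=F, B2=S, B2=E, B3=T
input #9 (u=5, x=2, z=1): events B2->E, B1->T, B2->E, B1->T, B2->S, B1->F, B3->T; covers B1=T, B1=F, B2=S, B2=E, B3=T
union over all inputs: B1=T, B1=F, B2=S, B2=E, B3=T, B3=F, B4=F (7 outcomes)
no size-1 subset reaches all 7 outcomes (best union: 5/7)
size 2: inputs {1, 8} cover all 7 outcomes, and no lexicographically smaller subset of this size does

Answer: 2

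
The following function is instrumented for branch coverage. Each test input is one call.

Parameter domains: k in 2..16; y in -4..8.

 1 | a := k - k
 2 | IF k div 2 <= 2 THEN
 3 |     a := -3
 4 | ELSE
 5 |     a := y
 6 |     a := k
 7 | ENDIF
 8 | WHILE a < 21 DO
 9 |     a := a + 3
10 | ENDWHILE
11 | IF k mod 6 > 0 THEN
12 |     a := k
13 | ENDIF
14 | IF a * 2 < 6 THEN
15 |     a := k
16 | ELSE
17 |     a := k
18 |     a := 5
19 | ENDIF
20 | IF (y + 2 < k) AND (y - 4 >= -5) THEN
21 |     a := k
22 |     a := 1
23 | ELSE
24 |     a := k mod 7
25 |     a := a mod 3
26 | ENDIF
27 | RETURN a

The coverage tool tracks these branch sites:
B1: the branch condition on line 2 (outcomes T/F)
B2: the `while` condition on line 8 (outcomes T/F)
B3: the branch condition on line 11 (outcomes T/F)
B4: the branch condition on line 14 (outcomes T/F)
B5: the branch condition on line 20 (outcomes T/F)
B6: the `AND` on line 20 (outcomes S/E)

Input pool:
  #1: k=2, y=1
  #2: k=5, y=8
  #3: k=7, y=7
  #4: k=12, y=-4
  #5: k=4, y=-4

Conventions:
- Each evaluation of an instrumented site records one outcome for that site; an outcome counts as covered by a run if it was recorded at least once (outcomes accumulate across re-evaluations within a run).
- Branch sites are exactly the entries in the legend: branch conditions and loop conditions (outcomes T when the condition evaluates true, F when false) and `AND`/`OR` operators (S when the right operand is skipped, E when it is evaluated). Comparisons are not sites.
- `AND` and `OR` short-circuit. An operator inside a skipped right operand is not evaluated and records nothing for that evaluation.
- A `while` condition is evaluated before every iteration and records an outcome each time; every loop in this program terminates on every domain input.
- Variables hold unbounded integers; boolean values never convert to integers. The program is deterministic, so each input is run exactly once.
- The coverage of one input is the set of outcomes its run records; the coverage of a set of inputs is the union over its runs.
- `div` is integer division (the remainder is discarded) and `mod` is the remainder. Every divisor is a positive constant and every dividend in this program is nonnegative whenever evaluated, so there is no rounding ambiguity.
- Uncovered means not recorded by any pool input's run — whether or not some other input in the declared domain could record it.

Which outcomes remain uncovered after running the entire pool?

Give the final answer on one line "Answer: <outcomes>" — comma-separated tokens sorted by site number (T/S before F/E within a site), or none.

input #1, k=2, y=1: events B1->T, B2->T, B2->T, B2->T, B2->T, B2->T, B2->T, B2->T, B2->T, B2->F, B3->T, B4->T, B6->S, B5->F; outcomes B1=T, B2=T, B2=F, B3=T, B4=T, B5=F, B6=S
input #2, k=5, y=8: events B1->T, B2->T, B2->T, B2->T, B2->T, B2->T, B2->T, B2->T, B2->T, B2->F, B3->T, B4->F, B6->S, B5->F; outcomes B1=T, B2=T, B2=F, B3=T, B4=F, B5=F, B6=S
input #3, k=7, y=7: events B1->F, B2->T, B2->T, B2->T, B2->T, B2->T, B2->F, B3->T, B4->F, B6->S, B5->F; outcomes B1=F, B2=T, B2=F, B3=T, B4=F, B5=F, B6=S
input #4, k=12, y=-4: events B1->F, B2->T, B2->T, B2->T, B2->F, B3->F, B4->F, B6->E, B5->F; outcomes B1=F, B2=T, B2=F, B3=F, B4=F, B5=F, B6=E
input #5, k=4, y=-4: events B1->T, B2->T, B2->T, B2->T, B2->T, B2->T, B2->T, B2->T, B2->T, B2->F, B3->T, B4->F, B6->E, B5->F; outcomes B1=T, B2=T, B2=F, B3=T, B4=F, B5=F, B6=E
union over the pool: B1=T, B1=F, B2=T, B2=F, B3=T, B3=F, B4=T, B4=F, B5=F, B6=S, B6=E
uncovered (1 of 12): B5=T

Answer: B5=T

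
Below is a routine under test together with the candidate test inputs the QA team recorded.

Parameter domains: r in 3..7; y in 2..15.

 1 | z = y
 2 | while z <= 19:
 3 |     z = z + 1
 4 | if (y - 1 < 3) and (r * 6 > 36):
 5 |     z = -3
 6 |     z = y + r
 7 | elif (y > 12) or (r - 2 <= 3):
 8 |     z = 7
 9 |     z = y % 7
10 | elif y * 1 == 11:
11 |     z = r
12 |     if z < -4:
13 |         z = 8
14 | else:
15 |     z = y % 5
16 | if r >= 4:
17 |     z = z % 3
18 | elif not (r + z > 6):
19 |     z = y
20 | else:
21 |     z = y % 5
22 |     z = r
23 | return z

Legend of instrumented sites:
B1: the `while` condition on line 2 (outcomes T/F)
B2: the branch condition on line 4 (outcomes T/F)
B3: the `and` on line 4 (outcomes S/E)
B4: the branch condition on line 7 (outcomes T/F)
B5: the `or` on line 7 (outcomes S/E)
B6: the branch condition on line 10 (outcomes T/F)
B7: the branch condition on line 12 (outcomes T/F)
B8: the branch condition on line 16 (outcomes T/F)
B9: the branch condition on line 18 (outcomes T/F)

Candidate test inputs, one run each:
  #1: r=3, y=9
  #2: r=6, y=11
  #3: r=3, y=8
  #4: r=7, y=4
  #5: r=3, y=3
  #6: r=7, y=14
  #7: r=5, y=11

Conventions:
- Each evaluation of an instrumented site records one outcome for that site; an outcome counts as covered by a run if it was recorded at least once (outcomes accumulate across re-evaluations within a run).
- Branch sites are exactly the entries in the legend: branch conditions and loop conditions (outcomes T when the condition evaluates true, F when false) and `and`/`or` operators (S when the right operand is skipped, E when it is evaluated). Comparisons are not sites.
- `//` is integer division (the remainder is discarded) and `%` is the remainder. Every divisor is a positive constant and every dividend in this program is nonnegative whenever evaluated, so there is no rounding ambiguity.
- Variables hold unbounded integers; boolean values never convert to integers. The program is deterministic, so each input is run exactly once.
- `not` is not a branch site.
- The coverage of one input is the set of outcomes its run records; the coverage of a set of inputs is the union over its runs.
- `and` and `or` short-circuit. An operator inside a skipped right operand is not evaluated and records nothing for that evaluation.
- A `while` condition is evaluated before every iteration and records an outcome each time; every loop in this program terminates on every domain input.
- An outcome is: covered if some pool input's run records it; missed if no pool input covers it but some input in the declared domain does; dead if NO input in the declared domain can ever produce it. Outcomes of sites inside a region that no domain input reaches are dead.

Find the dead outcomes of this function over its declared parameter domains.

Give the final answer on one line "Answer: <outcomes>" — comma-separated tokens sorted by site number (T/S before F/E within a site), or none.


sweeping the full domain (70 inputs) for each outcome:
  B7=T: zero occurrences over every domain input -> dead
  reachable outcomes have witnesses, e.g. B1=T (e.g. r=3, y=2), B1=F (e.g. r=3, y=2), B2=T (e.g. r=7, y=2), B2=F (e.g. r=3, y=2)
Answer: B7=T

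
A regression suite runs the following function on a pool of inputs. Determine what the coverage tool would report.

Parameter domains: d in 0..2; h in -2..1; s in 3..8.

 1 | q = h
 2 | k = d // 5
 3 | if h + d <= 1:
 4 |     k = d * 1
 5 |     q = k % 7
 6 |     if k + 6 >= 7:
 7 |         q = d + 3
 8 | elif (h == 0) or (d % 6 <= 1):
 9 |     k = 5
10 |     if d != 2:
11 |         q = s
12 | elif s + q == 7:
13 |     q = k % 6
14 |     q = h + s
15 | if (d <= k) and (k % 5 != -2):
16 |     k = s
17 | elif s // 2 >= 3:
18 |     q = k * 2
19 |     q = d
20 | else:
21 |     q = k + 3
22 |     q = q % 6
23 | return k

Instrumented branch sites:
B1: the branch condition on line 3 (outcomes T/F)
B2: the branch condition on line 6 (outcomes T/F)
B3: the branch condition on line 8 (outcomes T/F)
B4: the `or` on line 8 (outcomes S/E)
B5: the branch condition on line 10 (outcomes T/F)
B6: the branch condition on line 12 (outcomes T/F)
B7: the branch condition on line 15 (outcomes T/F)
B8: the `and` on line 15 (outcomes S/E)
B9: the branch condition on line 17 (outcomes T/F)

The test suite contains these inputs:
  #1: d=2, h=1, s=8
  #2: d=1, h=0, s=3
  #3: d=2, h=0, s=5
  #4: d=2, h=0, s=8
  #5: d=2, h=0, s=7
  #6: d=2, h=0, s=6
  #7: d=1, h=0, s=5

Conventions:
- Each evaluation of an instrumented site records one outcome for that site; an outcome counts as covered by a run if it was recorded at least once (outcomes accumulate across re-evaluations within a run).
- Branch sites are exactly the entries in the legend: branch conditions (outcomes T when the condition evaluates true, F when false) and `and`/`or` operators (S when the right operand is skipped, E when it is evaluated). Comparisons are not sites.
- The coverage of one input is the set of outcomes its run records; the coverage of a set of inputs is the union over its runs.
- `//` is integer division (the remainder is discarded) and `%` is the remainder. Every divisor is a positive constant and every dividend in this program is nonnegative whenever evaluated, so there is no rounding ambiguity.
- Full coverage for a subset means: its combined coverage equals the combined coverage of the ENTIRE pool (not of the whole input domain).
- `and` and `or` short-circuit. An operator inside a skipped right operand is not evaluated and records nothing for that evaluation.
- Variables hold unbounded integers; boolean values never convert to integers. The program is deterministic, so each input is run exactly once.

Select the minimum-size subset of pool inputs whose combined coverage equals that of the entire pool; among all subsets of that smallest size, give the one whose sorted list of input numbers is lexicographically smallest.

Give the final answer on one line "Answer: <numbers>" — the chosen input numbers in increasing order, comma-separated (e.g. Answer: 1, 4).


#1 (d=2, h=1, s=8) -> B1->F, B4->E, B3->F, B6->F, B8->S, B7->F, B9->T; covered: B1=F, B3=F, B4=E, B6=F, B7=F, B8=S, B9=T
#2 (d=1, h=0, s=3) -> B1->T, B2->T, B8->E, B7->T; covered: B1=T, B2=T, B7=T, B8=E
#3 (d=2, h=0, s=5) -> B1->F, B4->S, B3->T, B5->F, B8->E, B7->T; covered: B1=F, B3=T, B4=S, B5=F, B7=T, B8=E
#4 (d=2, h=0, s=8) -> B1->F, B4->S, B3->T, B5->F, B8->E, B7->T; covered: B1=F, B3=T, B4=S, B5=F, B7=T, B8=E
#5 (d=2, h=0, s=7) -> B1->F, B4->S, B3->T, B5->F, B8->E, B7->T; covered: B1=F, B3=T, B4=S, B5=F, B7=T, B8=E
#6 (d=2, h=0, s=6) -> B1->F, B4->S, B3->T, B5->F, B8->E, B7->T; covered: B1=F, B3=T, B4=S, B5=F, B7=T, B8=E
#7 (d=1, h=0, s=5) -> B1->T, B2->T, B8->E, B7->T; covered: B1=T, B2=T, B7=T, B8=E
the full pool covers 14 outcomes: B1=T, B1=F, B2=T, B3=T, B3=F, B4=S, B4=E, B5=F, B6=F, B7=T, B7=F, B8=S, B8=E, B9=T
checked all size-1 subsets: none covers 14 outcomes (max 7/14)
checked all size-2 subsets: none covers 14 outcomes (max 12/14)
at size 3, {1, 2, 3} reaches all 14 outcomes; every lexicographically earlier size-3 subset fails
Answer: 1, 2, 3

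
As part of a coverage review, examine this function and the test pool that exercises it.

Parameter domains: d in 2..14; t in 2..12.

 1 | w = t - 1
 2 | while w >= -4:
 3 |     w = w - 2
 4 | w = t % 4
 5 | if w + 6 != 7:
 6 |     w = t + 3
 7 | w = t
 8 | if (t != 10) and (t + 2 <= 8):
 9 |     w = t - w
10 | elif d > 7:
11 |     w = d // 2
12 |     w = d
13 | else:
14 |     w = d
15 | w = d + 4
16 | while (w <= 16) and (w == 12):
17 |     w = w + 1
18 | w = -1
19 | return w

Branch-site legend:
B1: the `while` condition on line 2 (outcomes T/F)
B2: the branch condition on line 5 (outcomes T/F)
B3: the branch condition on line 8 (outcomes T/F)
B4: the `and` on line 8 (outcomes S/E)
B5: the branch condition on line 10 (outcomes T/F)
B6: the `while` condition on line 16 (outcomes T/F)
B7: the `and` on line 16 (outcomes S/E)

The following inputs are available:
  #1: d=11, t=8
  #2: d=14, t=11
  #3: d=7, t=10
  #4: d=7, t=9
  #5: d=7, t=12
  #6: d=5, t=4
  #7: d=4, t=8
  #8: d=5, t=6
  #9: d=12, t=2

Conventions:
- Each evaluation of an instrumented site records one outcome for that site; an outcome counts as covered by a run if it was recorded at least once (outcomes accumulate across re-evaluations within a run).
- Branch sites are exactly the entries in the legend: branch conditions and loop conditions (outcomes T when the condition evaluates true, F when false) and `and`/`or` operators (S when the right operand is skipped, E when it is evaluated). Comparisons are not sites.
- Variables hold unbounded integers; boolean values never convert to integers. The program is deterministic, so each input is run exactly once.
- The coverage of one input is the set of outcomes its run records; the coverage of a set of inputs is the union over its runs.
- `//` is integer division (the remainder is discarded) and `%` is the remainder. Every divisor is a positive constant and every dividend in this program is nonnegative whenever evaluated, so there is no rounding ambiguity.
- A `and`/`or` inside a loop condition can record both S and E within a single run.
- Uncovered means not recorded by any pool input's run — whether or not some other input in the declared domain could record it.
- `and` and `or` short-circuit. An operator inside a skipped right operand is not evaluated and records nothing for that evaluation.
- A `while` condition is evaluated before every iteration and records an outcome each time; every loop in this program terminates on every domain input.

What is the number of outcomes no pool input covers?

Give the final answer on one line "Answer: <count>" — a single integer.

input #1 (d=11, t=8): events B1->T, B1->T, B1->T, B1->T, B1->T, B1->T, B1->F, B2->T, B4->E, B3->F, B5->T, B7->E, B6->F; covers B1=T, B1=F, B2=T, B3=F, B4=E, B5=T, B6=F, B7=E
input #2 (d=14, t=11): events B1->T, B1->T, B1->T, B1->T, B1->T, B1->T, B1->T, B1->T, B1->F, B2->T, B4->E, B3->F, B5->T, B7->S, ...; covers B1=T, B1=F, B2=T, B3=F, B4=E, B5=T, B6=F, B7=S
input #3 (d=7, t=10): events B1->T, B1->T, B1->T, B1->T, B1->T, B1->T, B1->T, B1->F, B2->T, B4->S, B3->F, B5->F, B7->E, B6->F; covers B1=T, B1=F, B2=T, B3=F, B4=S, B5=F, B6=F, B7=E
input #4 (d=7, t=9): events B1->T, B1->T, B1->T, B1->T, B1->T, B1->T, B1->T, B1->F, B2->F, B4->E, B3->F, B5->F, B7->E, B6->F; covers B1=T, B1=F, B2=F, B3=F, B4=E, B5=F, B6=F, B7=E
input #5 (d=7, t=12): events B1->T, B1->T, B1->T, B1->T, B1->T, B1->T, B1->T, B1->T, B1->F, B2->T, B4->E, B3->F, B5->F, B7->E, ...; covers B1=T, B1=F, B2=T, B3=F, B4=E, B5=F, B6=F, B7=E
input #6 (d=5, t=4): events B1->T, B1->T, B1->T, B1->T, B1->F, B2->T, B4->E, B3->T, B7->E, B6->F; covers B1=T, B1=F, B2=T, B3=T, B4=E, B6=F, B7=E
input #7 (d=4, t=8): events B1->T, B1->T, B1->T, B1->T, B1->T, B1->T, B1->F, B2->T, B4->E, B3->F, B5->F, B7->E, B6->F; covers B1=T, B1=F, B2=T, B3=F, B4=E, B5=F, B6=F, B7=E
input #8 (d=5, t=6): events B1->T, B1->T, B1->T, B1->T, B1->T, B1->F, B2->T, B4->E, B3->T, B7->E, B6->F; covers B1=T, B1=F, B2=T, B3=T, B4=E, B6=F, B7=E
input #9 (d=12, t=2): events B1->T, B1->T, B1->T, B1->F, B2->T, B4->E, B3->T, B7->E, B6->F; covers B1=T, B1=F, B2=T, B3=T, B4=E, B6=F, B7=E
union over the pool: B1=T, B1=F, B2=T, B2=F, B3=T, B3=F, B4=S, B4=E, B5=T, B5=F, B6=F, B7=S, B7=E
uncovered (1 of 14): B6=T

Answer: 1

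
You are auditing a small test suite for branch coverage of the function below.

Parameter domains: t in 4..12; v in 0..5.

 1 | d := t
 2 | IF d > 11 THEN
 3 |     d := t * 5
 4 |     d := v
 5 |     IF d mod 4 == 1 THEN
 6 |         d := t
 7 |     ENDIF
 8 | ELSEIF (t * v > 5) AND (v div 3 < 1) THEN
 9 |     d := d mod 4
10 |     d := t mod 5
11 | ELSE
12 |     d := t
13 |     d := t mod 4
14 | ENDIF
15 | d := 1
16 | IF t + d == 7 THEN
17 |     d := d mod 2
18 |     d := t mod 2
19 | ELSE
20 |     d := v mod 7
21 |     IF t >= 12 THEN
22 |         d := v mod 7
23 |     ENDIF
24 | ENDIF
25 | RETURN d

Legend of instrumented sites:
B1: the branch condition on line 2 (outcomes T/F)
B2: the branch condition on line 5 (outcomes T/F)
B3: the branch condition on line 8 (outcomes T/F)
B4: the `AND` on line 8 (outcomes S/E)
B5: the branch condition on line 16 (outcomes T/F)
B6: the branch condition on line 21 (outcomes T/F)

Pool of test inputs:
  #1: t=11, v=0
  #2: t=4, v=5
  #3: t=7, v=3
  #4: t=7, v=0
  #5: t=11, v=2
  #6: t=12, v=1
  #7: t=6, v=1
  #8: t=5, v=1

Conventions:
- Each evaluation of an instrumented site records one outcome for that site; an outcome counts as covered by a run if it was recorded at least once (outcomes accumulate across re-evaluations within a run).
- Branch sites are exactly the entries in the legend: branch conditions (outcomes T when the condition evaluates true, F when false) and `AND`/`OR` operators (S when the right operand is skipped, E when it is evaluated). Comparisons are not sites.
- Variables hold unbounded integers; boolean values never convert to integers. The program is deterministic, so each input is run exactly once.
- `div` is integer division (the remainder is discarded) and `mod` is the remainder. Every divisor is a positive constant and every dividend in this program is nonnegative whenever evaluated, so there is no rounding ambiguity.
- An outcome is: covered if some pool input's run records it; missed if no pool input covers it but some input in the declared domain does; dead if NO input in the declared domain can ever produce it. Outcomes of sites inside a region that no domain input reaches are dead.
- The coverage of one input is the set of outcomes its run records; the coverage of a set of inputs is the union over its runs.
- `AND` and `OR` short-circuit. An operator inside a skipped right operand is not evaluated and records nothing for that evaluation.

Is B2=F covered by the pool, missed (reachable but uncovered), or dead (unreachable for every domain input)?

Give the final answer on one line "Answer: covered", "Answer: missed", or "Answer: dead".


no pool input records B2=F
but domain input (t=12, v=0) does record it -> reachable, so missed
Answer: missed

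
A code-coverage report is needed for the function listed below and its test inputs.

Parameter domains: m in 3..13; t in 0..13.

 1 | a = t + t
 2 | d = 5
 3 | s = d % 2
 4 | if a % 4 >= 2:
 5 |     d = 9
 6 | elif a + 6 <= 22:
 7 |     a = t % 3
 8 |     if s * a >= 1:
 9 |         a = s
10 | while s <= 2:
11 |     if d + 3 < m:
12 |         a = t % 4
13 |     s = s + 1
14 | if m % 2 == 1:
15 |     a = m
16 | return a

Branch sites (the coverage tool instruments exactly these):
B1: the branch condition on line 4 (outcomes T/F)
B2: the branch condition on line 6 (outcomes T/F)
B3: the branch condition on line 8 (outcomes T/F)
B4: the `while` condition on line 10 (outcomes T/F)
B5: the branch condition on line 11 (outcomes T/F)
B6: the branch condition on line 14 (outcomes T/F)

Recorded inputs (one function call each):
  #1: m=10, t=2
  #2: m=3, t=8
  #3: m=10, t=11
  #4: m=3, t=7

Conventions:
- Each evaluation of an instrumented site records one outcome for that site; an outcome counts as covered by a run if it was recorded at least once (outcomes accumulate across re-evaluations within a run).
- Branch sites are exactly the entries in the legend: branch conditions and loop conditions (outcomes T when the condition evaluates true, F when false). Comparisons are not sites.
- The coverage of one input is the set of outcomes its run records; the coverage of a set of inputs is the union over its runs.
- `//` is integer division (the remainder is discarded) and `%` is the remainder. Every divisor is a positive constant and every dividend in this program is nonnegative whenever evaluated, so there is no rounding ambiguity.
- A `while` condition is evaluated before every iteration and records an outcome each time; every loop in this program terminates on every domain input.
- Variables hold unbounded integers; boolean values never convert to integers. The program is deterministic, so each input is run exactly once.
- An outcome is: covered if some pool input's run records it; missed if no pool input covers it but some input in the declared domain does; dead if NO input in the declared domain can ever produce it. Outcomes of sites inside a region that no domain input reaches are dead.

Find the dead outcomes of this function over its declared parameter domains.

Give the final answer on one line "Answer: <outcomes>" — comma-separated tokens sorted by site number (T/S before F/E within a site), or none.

checking every outcome against all 154 domain inputs:
  reachable outcomes have witnesses, e.g. B1=T (e.g. m=3, t=1), B1=F (e.g. m=3, t=0), B2=T (e.g. m=3, t=0), B2=F (e.g. m=3, t=10)

Answer: none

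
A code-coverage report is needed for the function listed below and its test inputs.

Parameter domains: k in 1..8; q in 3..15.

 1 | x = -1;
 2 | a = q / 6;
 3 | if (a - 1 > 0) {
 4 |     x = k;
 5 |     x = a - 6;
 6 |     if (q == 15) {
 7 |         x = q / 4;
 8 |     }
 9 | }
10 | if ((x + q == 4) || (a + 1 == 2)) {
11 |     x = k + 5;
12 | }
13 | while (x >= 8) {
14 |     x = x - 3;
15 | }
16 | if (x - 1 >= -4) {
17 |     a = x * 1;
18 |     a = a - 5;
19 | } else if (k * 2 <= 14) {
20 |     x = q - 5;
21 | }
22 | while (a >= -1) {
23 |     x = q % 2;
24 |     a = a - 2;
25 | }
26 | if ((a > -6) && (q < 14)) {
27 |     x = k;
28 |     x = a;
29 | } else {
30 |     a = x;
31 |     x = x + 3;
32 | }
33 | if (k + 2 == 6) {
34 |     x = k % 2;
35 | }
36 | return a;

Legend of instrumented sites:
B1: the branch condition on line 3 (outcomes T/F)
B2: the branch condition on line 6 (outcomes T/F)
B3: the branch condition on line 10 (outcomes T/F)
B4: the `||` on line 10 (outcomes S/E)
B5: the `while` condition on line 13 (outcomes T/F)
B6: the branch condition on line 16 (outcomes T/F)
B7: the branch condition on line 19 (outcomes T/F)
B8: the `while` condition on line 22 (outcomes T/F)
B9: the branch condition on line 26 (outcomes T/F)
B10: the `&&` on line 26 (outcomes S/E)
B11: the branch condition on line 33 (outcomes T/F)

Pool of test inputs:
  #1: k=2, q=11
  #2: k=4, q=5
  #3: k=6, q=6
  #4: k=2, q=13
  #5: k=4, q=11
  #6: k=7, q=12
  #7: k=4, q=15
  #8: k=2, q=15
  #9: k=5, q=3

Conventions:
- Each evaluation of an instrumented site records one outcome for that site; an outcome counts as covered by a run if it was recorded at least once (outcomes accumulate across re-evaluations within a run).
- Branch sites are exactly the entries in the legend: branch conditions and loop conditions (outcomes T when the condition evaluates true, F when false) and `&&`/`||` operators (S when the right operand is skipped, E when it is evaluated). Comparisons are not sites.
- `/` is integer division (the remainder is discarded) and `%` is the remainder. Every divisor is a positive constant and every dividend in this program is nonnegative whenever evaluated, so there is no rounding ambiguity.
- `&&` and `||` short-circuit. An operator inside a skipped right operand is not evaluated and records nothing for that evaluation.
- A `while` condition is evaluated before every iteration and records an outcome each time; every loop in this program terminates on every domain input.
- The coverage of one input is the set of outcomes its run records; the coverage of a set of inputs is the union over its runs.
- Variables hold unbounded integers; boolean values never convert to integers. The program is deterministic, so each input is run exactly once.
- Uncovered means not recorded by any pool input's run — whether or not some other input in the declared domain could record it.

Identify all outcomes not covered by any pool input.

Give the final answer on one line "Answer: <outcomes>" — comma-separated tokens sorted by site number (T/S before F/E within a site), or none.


#1 (k=2, q=11) -> B1->F, B4->E, B3->T, B5->F, B6->T, B8->T, B8->T, B8->F, B10->E, B9->T, B11->F; covered: B1=F, B3=T, B4=E, B5=F, B6=T, B8=T, B8=F, B9=T, B10=E, B11=F
#2 (k=4, q=5) -> B1->F, B4->S, B3->T, B5->T, B5->F, B6->T, B8->T, B8->T, B8->F, B10->E, B9->T, B11->T; covered: B1=F, B3=T, B4=S, B5=T, B5=F, B6=T, B8=T, B8=F, B9=T, B10=E, B11=T
#3 (k=6, q=6) -> B1->F, B4->E, B3->T, B5->T, B5->T, B5->F, B6->T, B8->T, B8->F, B10->E, B9->T, B11->F; covered: B1=F, B3=T, B4=E, B5=T, B5=F, B6=T, B8=T, B8=F, B9=T, B10=E, B11=F
#4 (k=2, q=13) -> B1->T, B2->F, B4->E, B3->F, B5->F, B6->F, B7->T, B8->T, B8->T, B8->F, B10->E, B9->T, B11->F; covered: B1=T, B2=F, B3=F, B4=E, B5=F, B6=F, B7=T, B8=T, B8=F, B9=T, B10=E, B11=F
#5 (k=4, q=11) -> B1->F, B4->E, B3->T, B5->T, B5->F, B6->T, B8->T, B8->T, B8->F, B10->E, B9->T, B11->T; covered: B1=F, B3=T, B4=E, B5=T, B5=F, B6=T, B8=T, B8=F, B9=T, B10=E, B11=T
#6 (k=7, q=12) -> B1->T, B2->F, B4->E, B3->F, B5->F, B6->F, B7->T, B8->T, B8->T, B8->F, B10->E, B9->T, B11->F; covered: B1=T, B2=F, B3=F, B4=E, B5=F, B6=F, B7=T, B8=T, B8=F, B9=T, B10=E, B11=F
#7 (k=4, q=15) -> B1->T, B2->T, B4->E, B3->F, B5->F, B6->T, B8->F, B10->E, B9->F, B11->T; covered: B1=T, B2=T, B3=F, B4=E, B5=F, B6=T, B8=F, B9=F, B10=E, B11=T
#8 (k=2, q=15) -> B1->T, B2->T, B4->E, B3->F, B5->F, B6->T, B8->F, B10->E, B9->F, B11->F; covered: B1=T, B2=T, B3=F, B4=E, B5=F, B6=T, B8=F, B9=F, B10=E, B11=F
#9 (k=5, q=3) -> B1->F, B4->E, B3->F, B5->F, B6->T, B8->F, B10->S, B9->F, B11->F; covered: B1=F, B3=F, B4=E, B5=F, B6=T, B8=F, B9=F, B10=S, B11=F
union over the pool: B1=T, B1=F, B2=T, B2=F, B3=T, B3=F, B4=S, B4=E, B5=T, B5=F, B6=T, B6=F, B7=T, B8=T, B8=F, B9=T, B9=F, B10=S, B10=E, B11=T, B11=F
uncovered (1 of 22): B7=F
Answer: B7=F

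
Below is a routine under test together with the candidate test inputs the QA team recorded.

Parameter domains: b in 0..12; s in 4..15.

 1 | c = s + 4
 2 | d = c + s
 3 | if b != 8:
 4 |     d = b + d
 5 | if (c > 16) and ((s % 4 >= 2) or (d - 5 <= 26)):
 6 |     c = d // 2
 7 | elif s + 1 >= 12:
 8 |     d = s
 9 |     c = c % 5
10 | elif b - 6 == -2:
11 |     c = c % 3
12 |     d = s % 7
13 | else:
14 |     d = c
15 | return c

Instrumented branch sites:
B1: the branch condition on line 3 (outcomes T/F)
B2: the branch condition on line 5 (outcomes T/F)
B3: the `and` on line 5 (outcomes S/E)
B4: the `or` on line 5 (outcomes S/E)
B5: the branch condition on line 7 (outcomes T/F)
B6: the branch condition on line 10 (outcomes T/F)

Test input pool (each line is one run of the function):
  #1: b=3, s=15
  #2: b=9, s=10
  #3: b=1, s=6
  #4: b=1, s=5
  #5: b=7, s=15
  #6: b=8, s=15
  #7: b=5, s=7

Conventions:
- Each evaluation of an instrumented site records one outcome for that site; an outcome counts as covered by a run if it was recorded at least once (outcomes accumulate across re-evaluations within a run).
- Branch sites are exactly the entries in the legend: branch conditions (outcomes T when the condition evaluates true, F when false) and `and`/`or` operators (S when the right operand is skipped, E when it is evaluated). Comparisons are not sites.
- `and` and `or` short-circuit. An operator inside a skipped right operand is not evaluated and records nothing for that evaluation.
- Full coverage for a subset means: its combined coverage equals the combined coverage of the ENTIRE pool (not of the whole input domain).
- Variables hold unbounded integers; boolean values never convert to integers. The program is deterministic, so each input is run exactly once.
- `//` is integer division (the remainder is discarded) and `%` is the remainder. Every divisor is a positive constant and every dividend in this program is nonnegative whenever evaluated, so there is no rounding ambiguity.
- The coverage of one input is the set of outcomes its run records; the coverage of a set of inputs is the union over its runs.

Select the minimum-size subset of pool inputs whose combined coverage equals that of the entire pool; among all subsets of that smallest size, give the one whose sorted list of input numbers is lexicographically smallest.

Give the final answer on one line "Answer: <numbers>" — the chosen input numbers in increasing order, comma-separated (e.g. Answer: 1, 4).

input #1, b=3, s=15: outcomes B1=T, B2=T, B3=E, B4=S
input #2, b=9, s=10: outcomes B1=T, B2=F, B3=S, B5=F, B6=F
input #3, b=1, s=6: outcomes B1=T, B2=F, B3=S, B5=F, B6=F
input #4, b=1, s=5: outcomes B1=T, B2=F, B3=S, B5=F, B6=F
input #5, b=7, s=15: outcomes B1=T, B2=T, B3=E, B4=S
input #6, b=8, s=15: outcomes B1=F, B2=T, B3=E, B4=S
input #7, b=5, s=7: outcomes B1=T, B2=F, B3=S, B5=F, B6=F
union over all inputs: B1=T, B1=F, B2=T, B2=F, B3=S, B3=E, B4=S, B5=F, B6=F (9 outcomes)
every size-1 subset falls short of the 9 outcomes (best: 5/9)
size 2: inputs {2, 6} cover all 9 outcomes, and no lexicographically smaller subset of this size does

Answer: 2, 6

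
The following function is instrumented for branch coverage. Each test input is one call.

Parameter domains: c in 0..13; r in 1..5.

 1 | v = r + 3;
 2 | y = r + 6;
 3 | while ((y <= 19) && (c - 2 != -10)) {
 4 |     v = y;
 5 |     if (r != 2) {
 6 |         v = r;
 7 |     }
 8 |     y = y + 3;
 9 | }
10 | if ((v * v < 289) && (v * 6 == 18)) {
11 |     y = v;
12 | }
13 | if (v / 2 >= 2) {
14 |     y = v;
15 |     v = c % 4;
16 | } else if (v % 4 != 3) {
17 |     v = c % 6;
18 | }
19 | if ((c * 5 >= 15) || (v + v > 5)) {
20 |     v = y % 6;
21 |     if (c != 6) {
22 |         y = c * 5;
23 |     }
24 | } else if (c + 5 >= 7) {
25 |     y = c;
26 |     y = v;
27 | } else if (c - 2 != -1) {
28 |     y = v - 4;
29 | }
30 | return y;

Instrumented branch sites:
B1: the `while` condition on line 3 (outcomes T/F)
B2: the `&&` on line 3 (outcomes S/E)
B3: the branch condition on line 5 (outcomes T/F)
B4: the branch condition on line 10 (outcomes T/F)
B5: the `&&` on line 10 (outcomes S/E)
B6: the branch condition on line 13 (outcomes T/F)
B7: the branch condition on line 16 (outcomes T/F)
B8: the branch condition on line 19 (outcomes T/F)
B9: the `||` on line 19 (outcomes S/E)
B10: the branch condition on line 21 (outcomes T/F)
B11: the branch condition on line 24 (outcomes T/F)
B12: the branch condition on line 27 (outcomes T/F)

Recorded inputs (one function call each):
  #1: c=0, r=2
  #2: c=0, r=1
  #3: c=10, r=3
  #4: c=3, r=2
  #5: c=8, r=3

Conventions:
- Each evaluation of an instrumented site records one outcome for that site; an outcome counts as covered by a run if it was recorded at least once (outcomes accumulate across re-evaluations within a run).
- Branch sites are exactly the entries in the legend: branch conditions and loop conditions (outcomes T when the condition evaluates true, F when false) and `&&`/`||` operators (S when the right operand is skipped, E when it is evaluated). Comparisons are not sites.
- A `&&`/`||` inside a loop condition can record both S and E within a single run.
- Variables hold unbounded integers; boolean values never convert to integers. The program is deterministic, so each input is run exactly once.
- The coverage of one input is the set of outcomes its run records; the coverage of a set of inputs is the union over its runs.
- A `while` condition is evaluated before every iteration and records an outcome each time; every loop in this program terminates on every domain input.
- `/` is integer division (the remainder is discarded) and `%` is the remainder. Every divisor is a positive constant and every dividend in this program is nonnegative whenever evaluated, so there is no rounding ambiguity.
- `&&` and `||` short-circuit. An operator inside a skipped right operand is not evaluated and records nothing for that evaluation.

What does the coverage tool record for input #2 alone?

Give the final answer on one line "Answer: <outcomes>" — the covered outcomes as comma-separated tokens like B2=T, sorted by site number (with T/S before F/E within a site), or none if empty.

Tracing the run of input #2 (c=0, r=1):
  B2->E, B1->T, B3->T, B2->E, B1->T, B3->T, B2->E, B1->T, B3->T, B2->E
  B1->T, B3->T, B2->E, B1->T, B3->T, B2->S, B1->F, B5->E, B4->F, B6->F
  B7->T, B9->E, B8->F, B11->F, B12->T
collecting distinct outcomes: B1=T, B1=F, B2=S, B2=E, B3=T, B4=F, B5=E, B6=F, B7=T, B8=F, B9=E, B11=F, B12=T

Answer: B1=T, B1=F, B2=S, B2=E, B3=T, B4=F, B5=E, B6=F, B7=T, B8=F, B9=E, B11=F, B12=T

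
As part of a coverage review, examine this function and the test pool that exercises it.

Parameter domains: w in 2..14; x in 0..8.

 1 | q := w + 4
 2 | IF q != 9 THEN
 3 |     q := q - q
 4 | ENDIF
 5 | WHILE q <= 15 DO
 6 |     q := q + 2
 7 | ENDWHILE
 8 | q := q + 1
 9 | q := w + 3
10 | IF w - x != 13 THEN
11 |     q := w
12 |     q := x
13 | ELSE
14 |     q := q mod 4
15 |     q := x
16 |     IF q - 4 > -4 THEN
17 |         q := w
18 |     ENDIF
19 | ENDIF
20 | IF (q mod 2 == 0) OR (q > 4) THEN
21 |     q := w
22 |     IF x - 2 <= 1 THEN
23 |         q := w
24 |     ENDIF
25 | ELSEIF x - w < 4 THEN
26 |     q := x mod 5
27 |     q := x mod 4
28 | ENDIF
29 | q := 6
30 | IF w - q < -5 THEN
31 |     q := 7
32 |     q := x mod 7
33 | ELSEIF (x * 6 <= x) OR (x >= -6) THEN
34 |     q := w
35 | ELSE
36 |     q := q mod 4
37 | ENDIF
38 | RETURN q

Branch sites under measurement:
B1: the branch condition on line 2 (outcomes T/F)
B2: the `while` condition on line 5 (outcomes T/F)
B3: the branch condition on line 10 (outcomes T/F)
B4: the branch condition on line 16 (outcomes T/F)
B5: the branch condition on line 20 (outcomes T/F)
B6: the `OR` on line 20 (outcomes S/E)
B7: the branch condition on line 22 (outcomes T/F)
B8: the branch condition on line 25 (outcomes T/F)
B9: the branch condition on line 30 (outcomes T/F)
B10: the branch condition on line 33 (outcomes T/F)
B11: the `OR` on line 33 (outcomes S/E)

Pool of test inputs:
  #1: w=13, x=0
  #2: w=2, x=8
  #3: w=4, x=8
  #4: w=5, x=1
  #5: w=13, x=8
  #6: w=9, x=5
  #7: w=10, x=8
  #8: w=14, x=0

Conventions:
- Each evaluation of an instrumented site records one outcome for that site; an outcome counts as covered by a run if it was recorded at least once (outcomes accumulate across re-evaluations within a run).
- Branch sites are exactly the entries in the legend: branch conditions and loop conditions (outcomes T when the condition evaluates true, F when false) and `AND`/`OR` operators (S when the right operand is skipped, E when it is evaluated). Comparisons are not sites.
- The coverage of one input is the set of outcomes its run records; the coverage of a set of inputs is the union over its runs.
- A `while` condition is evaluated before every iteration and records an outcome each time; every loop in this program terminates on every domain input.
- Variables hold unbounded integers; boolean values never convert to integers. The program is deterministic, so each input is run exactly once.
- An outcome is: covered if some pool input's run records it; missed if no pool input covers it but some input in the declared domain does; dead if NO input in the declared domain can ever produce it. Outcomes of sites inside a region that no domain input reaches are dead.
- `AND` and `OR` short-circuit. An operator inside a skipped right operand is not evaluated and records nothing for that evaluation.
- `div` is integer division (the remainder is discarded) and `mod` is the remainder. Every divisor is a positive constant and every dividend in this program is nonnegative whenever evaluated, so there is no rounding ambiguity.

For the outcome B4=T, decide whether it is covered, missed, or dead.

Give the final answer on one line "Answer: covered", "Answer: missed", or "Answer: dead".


no pool input records B4=T
but domain input (w=14, x=1) does record it -> reachable, so missed
Answer: missed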